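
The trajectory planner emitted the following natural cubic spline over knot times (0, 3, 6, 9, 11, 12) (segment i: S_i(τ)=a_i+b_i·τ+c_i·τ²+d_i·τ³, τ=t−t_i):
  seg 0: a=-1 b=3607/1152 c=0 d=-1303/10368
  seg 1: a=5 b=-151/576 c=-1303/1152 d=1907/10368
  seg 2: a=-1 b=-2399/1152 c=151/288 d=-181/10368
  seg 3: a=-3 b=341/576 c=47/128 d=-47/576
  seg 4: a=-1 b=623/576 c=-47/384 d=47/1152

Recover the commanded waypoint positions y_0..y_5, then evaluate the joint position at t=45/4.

y_0=-1 y_1=5 y_2=-1 y_3=-3 y_4=-1 y_5=0
S(45/4) = -18103/24576

y_0 = S_0(0) = a_0 = -1
y_1 = S_1(0) = a_1 = 5
y_2 = S_2(0) = a_2 = -1
y_3 = S_3(0) = a_3 = -3
y_4 = S_4(0) = a_4 = -1
y_5 = S_4(1) = 0
t_q=45/4 is in segment 4 (τ=1/4); S_4(τ)=-18103/24576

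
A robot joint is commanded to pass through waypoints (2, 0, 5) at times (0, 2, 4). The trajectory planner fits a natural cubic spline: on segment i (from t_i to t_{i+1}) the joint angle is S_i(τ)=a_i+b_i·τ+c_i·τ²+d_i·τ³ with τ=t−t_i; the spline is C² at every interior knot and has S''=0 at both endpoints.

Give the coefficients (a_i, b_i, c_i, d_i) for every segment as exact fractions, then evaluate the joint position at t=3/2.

  seg 0: a=2 b=-15/8 c=0 d=7/32
  seg 1: a=0 b=3/4 c=21/16 d=-7/32
S(3/2) = -19/256

Δ: Δ0=-1, Δ1=5/2
row 1: diag=8, rhs=21; c'=1/4, d'=21/8
back: M1=21/8
M: M0=0, M1=21/8, M2=0
seg 0: a=2, c=M0/2=0, d=(M1−M0)/(6·2)=7/32, b=Δ0−h0·(2M0+M1)/6=-15/8
seg 1: a=0, c=M1/2=21/16, d=(M2−M1)/(6·2)=-7/32, b=Δ1−h1·(2M1+M2)/6=3/4
t_q=3/2 → seg 0, τ=3/2; S=2+-15/8·τ+0·τ²+7/32·τ³=-19/256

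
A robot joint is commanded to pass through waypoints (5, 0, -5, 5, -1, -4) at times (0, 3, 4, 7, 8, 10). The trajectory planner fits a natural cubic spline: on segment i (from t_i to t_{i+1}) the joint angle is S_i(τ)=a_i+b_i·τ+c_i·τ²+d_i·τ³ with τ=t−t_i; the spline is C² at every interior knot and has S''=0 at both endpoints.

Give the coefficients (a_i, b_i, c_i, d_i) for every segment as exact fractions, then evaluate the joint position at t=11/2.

  seg 0: a=5 b=161/562 c=0 d=-3293/15174
  seg 1: a=0 b=-1566/281 c=-3293/1686 d=4259/1686
  seg 2: a=-5 b=-3205/1686 c=4742/843 d=-19627/15174
  seg 3: a=5 b=-2591/843 c=-3381/562 d=5209/1686
  seg 4: a=-1 b=-9841/1686 c=914/281 d=-457/843
S(11/2) = 1977/4496

Δ: Δ0=-5/3, Δ1=-5, Δ2=10/3, Δ3=-6, Δ4=-3/2
row 1: diag=8, rhs=-20; c'=1/8, d'=-5/2
row 2: denom=8−1·1/8=63/8; d'=(50−1·-5/2)/(63/8)=20/3
row 3: denom=8−3·8/21=48/7; d'=(-56−3·20/3)/(48/7)=-133/12
row 4: denom=6−1·7/48=281/48; d'=(27−1·-133/12)/(281/48)=1828/281
back: M4=1828/281
back: M3=-133/12−7/48·1828/281=-3381/281
back: M2=20/3−8/21·-3381/281=9484/843
back: M1=-5/2−1/8·9484/843=-3293/843
M: M0=0, M1=-3293/843, M2=9484/843, M3=-3381/281, M4=1828/281, M5=0
seg 0: a=5, c=M0/2=0, d=(M1−M0)/(6·3)=-3293/15174, b=Δ0−h0·(2M0+M1)/6=161/562
seg 1: a=0, c=M1/2=-3293/1686, d=(M2−M1)/(6·1)=4259/1686, b=Δ1−h1·(2M1+M2)/6=-1566/281
seg 2: a=-5, c=M2/2=4742/843, d=(M3−M2)/(6·3)=-19627/15174, b=Δ2−h2·(2M2+M3)/6=-3205/1686
seg 3: a=5, c=M3/2=-3381/562, d=(M4−M3)/(6·1)=5209/1686, b=Δ3−h3·(2M3+M4)/6=-2591/843
seg 4: a=-1, c=M4/2=914/281, d=(M5−M4)/(6·2)=-457/843, b=Δ4−h4·(2M4+M5)/6=-9841/1686
t_q=11/2 → seg 2, τ=3/2; S=-5+-3205/1686·τ+4742/843·τ²+-19627/15174·τ³=1977/4496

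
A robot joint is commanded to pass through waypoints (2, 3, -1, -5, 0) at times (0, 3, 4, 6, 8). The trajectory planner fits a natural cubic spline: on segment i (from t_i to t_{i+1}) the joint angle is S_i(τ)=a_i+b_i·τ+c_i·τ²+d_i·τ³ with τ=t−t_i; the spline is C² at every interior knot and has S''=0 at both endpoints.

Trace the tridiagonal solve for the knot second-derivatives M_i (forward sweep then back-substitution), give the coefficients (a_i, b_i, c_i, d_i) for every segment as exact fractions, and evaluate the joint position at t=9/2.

Δ: Δ0=1/3, Δ1=-4, Δ2=-2, Δ3=5/2
row 1: diag=8, rhs=-26; c'=1/8, d'=-13/4
row 2: denom=6−1·1/8=47/8; d'=(12−1·-13/4)/(47/8)=122/47
row 3: denom=8−2·16/47=344/47; d'=(27−2·122/47)/(344/47)=1025/344
back: M3=1025/344
back: M2=122/47−16/47·1025/344=68/43
back: M1=-13/4−1/8·68/43=-593/172
M: M0=0, M1=-593/172, M2=68/43, M3=1025/344, M4=0
seg 0: a=2, c=M0/2=0, d=(M1−M0)/(6·3)=-593/3096, b=Δ0−h0·(2M0+M1)/6=2123/1032
seg 1: a=3, c=M1/2=-593/344, d=(M2−M1)/(6·1)=865/1032, b=Δ1−h1·(2M1+M2)/6=-1607/516
seg 2: a=-1, c=M2/2=34/43, d=(M3−M2)/(6·2)=481/4128, b=Δ2−h2·(2M2+M3)/6=-4177/1032
seg 3: a=-5, c=M3/2=1025/688, d=(M4−M3)/(6·2)=-1025/4128, b=Δ3−h3·(2M3+M4)/6=265/516
t_q=9/2 → seg 2, τ=1/2; S=-1+-4177/1032·τ+34/43·τ²+481/4128·τ³=-30949/11008

  seg 0: a=2 b=2123/1032 c=0 d=-593/3096
  seg 1: a=3 b=-1607/516 c=-593/344 d=865/1032
  seg 2: a=-1 b=-4177/1032 c=34/43 d=481/4128
  seg 3: a=-5 b=265/516 c=1025/688 d=-1025/4128
S(9/2) = -30949/11008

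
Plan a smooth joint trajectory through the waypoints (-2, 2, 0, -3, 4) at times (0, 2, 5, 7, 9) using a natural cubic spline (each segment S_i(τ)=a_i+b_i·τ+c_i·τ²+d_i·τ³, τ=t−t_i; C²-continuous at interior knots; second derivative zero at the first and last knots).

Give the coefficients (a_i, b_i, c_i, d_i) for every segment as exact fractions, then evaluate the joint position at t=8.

  seg 0: a=-2 b=1261/516 c=0 d=-229/2064
  seg 1: a=2 b=287/258 c=-229/344 d=25/1032
  seg 2: a=0 b=-2299/1032 c=-77/172 d=1675/4128
  seg 3: a=-3 b=439/516 c=1367/688 d=-1367/4128
S(8) = -679/1376

Δ: Δ0=2, Δ1=-2/3, Δ2=-3/2, Δ3=7/2
row 1: diag=10, rhs=-16; c'=3/10, d'=-8/5
row 2: denom=10−3·3/10=91/10; d'=(-5−3·-8/5)/(91/10)=-2/91
row 3: denom=8−2·20/91=688/91; d'=(30−2·-2/91)/(688/91)=1367/344
back: M3=1367/344
back: M2=-2/91−20/91·1367/344=-77/86
back: M1=-8/5−3/10·-77/86=-229/172
M: M0=0, M1=-229/172, M2=-77/86, M3=1367/344, M4=0
seg 0: a=-2, c=M0/2=0, d=(M1−M0)/(6·2)=-229/2064, b=Δ0−h0·(2M0+M1)/6=1261/516
seg 1: a=2, c=M1/2=-229/344, d=(M2−M1)/(6·3)=25/1032, b=Δ1−h1·(2M1+M2)/6=287/258
seg 2: a=0, c=M2/2=-77/172, d=(M3−M2)/(6·2)=1675/4128, b=Δ2−h2·(2M2+M3)/6=-2299/1032
seg 3: a=-3, c=M3/2=1367/688, d=(M4−M3)/(6·2)=-1367/4128, b=Δ3−h3·(2M3+M4)/6=439/516
t_q=8 → seg 3, τ=1; S=-3+439/516·τ+1367/688·τ²+-1367/4128·τ³=-679/1376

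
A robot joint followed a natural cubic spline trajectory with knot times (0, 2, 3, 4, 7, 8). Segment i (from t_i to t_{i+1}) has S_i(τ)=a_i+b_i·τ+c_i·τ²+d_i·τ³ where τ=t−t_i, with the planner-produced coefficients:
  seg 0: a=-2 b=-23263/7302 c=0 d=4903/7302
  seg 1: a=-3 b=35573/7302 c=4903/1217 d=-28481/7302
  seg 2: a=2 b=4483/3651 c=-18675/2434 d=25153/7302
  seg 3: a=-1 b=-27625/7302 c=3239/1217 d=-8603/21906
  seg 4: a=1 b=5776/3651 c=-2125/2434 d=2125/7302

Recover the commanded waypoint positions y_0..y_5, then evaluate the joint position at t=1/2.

y_0 = S_0(0) = a_0 = -2
y_1 = S_1(0) = a_1 = -3
y_2 = S_2(0) = a_2 = 2
y_3 = S_3(0) = a_3 = -1
y_4 = S_4(0) = a_4 = 1
y_5 = S_4(1) = 2
t_q=1/2 is in segment 0 (τ=1/2); S_0(τ)=-68327/19472

y_0=-2 y_1=-3 y_2=2 y_3=-1 y_4=1 y_5=2
S(1/2) = -68327/19472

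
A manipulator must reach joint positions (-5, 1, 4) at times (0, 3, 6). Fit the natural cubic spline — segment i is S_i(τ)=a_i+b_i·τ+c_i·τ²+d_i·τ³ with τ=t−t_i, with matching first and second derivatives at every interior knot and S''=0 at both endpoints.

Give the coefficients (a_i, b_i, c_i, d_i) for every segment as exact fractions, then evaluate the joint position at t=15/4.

Δ: Δ0=2, Δ1=1
row 1: diag=12, rhs=-6; c'=1/4, d'=-1/2
back: M1=-1/2
M: M0=0, M1=-1/2, M2=0
seg 0: a=-5, c=M0/2=0, d=(M1−M0)/(6·3)=-1/36, b=Δ0−h0·(2M0+M1)/6=9/4
seg 1: a=1, c=M1/2=-1/4, d=(M2−M1)/(6·3)=1/36, b=Δ1−h1·(2M1+M2)/6=3/2
t_q=15/4 → seg 1, τ=3/4; S=1+3/2·τ+-1/4·τ²+1/36·τ³=511/256

  seg 0: a=-5 b=9/4 c=0 d=-1/36
  seg 1: a=1 b=3/2 c=-1/4 d=1/36
S(15/4) = 511/256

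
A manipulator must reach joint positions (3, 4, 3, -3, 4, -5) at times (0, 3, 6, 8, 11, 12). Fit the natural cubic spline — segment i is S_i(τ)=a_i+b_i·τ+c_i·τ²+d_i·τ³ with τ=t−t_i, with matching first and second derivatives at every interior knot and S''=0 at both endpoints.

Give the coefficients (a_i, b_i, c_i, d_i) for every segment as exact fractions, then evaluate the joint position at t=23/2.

Δ: Δ0=1/3, Δ1=-1/3, Δ2=-3, Δ3=7/3, Δ4=-9
row 1: diag=12, rhs=-4; c'=1/4, d'=-1/3
row 2: denom=10−3·1/4=37/4; d'=(-16−3·-1/3)/(37/4)=-60/37
row 3: denom=10−2·8/37=354/37; d'=(32−2·-60/37)/(354/37)=652/177
row 4: denom=8−3·37/118=833/118; d'=(-68−3·652/177)/(833/118)=-9328/833
back: M4=-9328/833
back: M3=652/177−37/118·-9328/833=17980/2499
back: M2=-60/37−8/37·17980/2499=-7940/2499
back: M1=-1/3−1/4·-7940/2499=384/833
M: M0=0, M1=384/833, M2=-7940/2499, M3=17980/2499, M4=-9328/833, M5=0
seg 0: a=3, c=M0/2=0, d=(M1−M0)/(6·3)=64/2499, b=Δ0−h0·(2M0+M1)/6=257/2499
seg 1: a=4, c=M1/2=192/833, d=(M2−M1)/(6·3)=-4546/22491, b=Δ1−h1·(2M1+M2)/6=1985/2499
seg 2: a=3, c=M2/2=-3970/2499, d=(M3−M2)/(6·2)=720/833, b=Δ2−h2·(2M2+M3)/6=-1171/357
seg 3: a=-3, c=M3/2=8990/2499, d=(M4−M3)/(6·3)=-22982/22491, b=Δ3−h3·(2M3+M4)/6=1843/2499
seg 4: a=4, c=M4/2=-4664/833, d=(M5−M4)/(6·1)=4664/2499, b=Δ4−h4·(2M4+M5)/6=-13163/2499
t_q=23/2 → seg 4, τ=1/2; S=4+-13163/2499·τ+-4664/833·τ²+4664/2499·τ³=333/1666

  seg 0: a=3 b=257/2499 c=0 d=64/2499
  seg 1: a=4 b=1985/2499 c=192/833 d=-4546/22491
  seg 2: a=3 b=-1171/357 c=-3970/2499 d=720/833
  seg 3: a=-3 b=1843/2499 c=8990/2499 d=-22982/22491
  seg 4: a=4 b=-13163/2499 c=-4664/833 d=4664/2499
S(23/2) = 333/1666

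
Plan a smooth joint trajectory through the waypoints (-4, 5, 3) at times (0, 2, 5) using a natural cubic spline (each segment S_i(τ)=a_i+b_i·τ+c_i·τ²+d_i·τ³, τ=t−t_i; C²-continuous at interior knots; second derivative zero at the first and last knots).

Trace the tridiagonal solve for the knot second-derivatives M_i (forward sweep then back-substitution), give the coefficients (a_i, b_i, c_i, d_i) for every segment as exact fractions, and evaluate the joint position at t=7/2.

Δ: Δ0=9/2, Δ1=-2/3
row 1: diag=10, rhs=-31; c'=3/10, d'=-31/10
back: M1=-31/10
M: M0=0, M1=-31/10, M2=0
seg 0: a=-4, c=M0/2=0, d=(M1−M0)/(6·2)=-31/120, b=Δ0−h0·(2M0+M1)/6=83/15
seg 1: a=5, c=M1/2=-31/20, d=(M2−M1)/(6·3)=31/180, b=Δ1−h1·(2M1+M2)/6=73/30
t_q=7/2 → seg 1, τ=3/2; S=5+73/30·τ+-31/20·τ²+31/180·τ³=919/160

  seg 0: a=-4 b=83/15 c=0 d=-31/120
  seg 1: a=5 b=73/30 c=-31/20 d=31/180
S(7/2) = 919/160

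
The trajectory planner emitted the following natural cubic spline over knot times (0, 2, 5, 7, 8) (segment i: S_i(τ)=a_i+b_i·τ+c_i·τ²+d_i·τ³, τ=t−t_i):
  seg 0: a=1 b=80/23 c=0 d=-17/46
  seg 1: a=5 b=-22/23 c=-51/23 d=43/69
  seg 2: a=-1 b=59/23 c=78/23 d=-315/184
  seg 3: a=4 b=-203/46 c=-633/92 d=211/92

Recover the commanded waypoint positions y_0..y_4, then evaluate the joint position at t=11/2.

y_0 = S_0(0) = a_0 = 1
y_1 = S_1(0) = a_1 = 5
y_2 = S_2(0) = a_2 = -1
y_3 = S_3(0) = a_3 = 4
y_4 = S_3(1) = -5
t_q=11/2 is in segment 2 (τ=1/2); S_2(τ)=1349/1472

y_0=1 y_1=5 y_2=-1 y_3=4 y_4=-5
S(11/2) = 1349/1472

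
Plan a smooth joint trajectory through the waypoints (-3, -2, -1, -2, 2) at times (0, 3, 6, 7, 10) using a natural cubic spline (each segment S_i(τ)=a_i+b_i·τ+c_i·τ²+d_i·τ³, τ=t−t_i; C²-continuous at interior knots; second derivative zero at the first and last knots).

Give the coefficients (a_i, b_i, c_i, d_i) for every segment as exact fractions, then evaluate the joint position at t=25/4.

  seg 0: a=-3 b=37/228 c=0 d=13/684
  seg 1: a=-2 b=77/114 c=13/76 d=-65/684
  seg 2: a=-1 b=-197/228 c=-13/19 d=125/228
  seg 3: a=-2 b=-67/114 c=73/76 d=-73/684
S(25/4) = -6081/4864

Δ: Δ0=1/3, Δ1=1/3, Δ2=-1, Δ3=4/3
row 1: diag=12, rhs=0; c'=1/4, d'=0
row 2: denom=8−3·1/4=29/4; d'=(-8−3·0)/(29/4)=-32/29
row 3: denom=8−1·4/29=228/29; d'=(14−1·-32/29)/(228/29)=73/38
back: M3=73/38
back: M2=-32/29−4/29·73/38=-26/19
back: M1=0−1/4·-26/19=13/38
M: M0=0, M1=13/38, M2=-26/19, M3=73/38, M4=0
seg 0: a=-3, c=M0/2=0, d=(M1−M0)/(6·3)=13/684, b=Δ0−h0·(2M0+M1)/6=37/228
seg 1: a=-2, c=M1/2=13/76, d=(M2−M1)/(6·3)=-65/684, b=Δ1−h1·(2M1+M2)/6=77/114
seg 2: a=-1, c=M2/2=-13/19, d=(M3−M2)/(6·1)=125/228, b=Δ2−h2·(2M2+M3)/6=-197/228
seg 3: a=-2, c=M3/2=73/76, d=(M4−M3)/(6·3)=-73/684, b=Δ3−h3·(2M3+M4)/6=-67/114
t_q=25/4 → seg 2, τ=1/4; S=-1+-197/228·τ+-13/19·τ²+125/228·τ³=-6081/4864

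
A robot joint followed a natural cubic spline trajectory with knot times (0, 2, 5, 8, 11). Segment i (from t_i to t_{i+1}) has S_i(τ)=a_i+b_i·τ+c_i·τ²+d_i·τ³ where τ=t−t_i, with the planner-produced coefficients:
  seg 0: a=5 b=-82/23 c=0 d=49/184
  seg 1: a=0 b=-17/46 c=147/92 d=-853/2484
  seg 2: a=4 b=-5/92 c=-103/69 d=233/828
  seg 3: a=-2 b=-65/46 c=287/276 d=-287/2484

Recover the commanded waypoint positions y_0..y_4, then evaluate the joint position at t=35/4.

y_0=5 y_1=0 y_2=4 y_3=-2 y_4=0
S(35/4) = -14859/5888

y_0 = S_0(0) = a_0 = 5
y_1 = S_1(0) = a_1 = 0
y_2 = S_2(0) = a_2 = 4
y_3 = S_3(0) = a_3 = -2
y_4 = S_3(3) = 0
t_q=35/4 is in segment 3 (τ=3/4); S_3(τ)=-14859/5888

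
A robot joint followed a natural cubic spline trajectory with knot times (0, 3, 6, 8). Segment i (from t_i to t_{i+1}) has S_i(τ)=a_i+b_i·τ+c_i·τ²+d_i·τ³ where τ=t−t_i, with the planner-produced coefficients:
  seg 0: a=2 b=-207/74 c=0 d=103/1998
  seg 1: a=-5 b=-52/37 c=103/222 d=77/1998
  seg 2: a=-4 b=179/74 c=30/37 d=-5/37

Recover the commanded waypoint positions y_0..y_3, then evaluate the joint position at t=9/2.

y_0 = S_0(0) = a_0 = 2
y_1 = S_1(0) = a_1 = -5
y_2 = S_2(0) = a_2 = -4
y_3 = S_2(2) = 3
t_q=9/2 is in segment 1 (τ=3/2); S_1(τ)=-3513/592

y_0=2 y_1=-5 y_2=-4 y_3=3
S(9/2) = -3513/592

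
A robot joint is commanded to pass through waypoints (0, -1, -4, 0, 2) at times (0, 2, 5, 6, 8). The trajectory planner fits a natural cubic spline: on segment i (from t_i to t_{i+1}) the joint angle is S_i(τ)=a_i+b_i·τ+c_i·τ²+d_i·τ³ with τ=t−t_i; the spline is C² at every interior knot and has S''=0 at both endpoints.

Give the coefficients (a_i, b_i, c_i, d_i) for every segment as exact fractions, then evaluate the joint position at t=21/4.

  seg 0: a=0 b=37/416 c=0 d=-245/1664
  seg 1: a=-1 b=-349/208 c=-735/832 d=71/192
  seg 2: a=-4 b=2501/832 c=1017/416 d=-1207/832
  seg 3: a=0 b=737/208 c=-1587/832 d=529/1664
S(21/4) = -166047/53248

Δ: Δ0=-1/2, Δ1=-1, Δ2=4, Δ3=1
row 1: diag=10, rhs=-3; c'=3/10, d'=-3/10
row 2: denom=8−3·3/10=71/10; d'=(30−3·-3/10)/(71/10)=309/71
row 3: denom=6−1·10/71=416/71; d'=(-18−1·309/71)/(416/71)=-1587/416
back: M3=-1587/416
back: M2=309/71−10/71·-1587/416=1017/208
back: M1=-3/10−3/10·1017/208=-735/416
M: M0=0, M1=-735/416, M2=1017/208, M3=-1587/416, M4=0
seg 0: a=0, c=M0/2=0, d=(M1−M0)/(6·2)=-245/1664, b=Δ0−h0·(2M0+M1)/6=37/416
seg 1: a=-1, c=M1/2=-735/832, d=(M2−M1)/(6·3)=71/192, b=Δ1−h1·(2M1+M2)/6=-349/208
seg 2: a=-4, c=M2/2=1017/416, d=(M3−M2)/(6·1)=-1207/832, b=Δ2−h2·(2M2+M3)/6=2501/832
seg 3: a=0, c=M3/2=-1587/832, d=(M4−M3)/(6·2)=529/1664, b=Δ3−h3·(2M3+M4)/6=737/208
t_q=21/4 → seg 2, τ=1/4; S=-4+2501/832·τ+1017/416·τ²+-1207/832·τ³=-166047/53248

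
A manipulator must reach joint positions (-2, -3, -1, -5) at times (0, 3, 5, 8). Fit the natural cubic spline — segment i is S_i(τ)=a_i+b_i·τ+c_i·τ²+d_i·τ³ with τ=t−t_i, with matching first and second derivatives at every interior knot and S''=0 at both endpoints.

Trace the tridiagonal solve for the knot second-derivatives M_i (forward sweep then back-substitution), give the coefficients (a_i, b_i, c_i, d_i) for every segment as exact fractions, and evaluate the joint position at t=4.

  seg 0: a=-2 b=-43/48 c=0 d=1/16
  seg 1: a=-3 b=19/24 c=9/16 d=-11/48
  seg 2: a=-1 b=7/24 c=-13/16 d=13/144
S(4) = -15/8

Δ: Δ0=-1/3, Δ1=1, Δ2=-4/3
row 1: diag=10, rhs=8; c'=1/5, d'=4/5
row 2: denom=10−2·1/5=48/5; d'=(-14−2·4/5)/(48/5)=-13/8
back: M2=-13/8
back: M1=4/5−1/5·-13/8=9/8
M: M0=0, M1=9/8, M2=-13/8, M3=0
seg 0: a=-2, c=M0/2=0, d=(M1−M0)/(6·3)=1/16, b=Δ0−h0·(2M0+M1)/6=-43/48
seg 1: a=-3, c=M1/2=9/16, d=(M2−M1)/(6·2)=-11/48, b=Δ1−h1·(2M1+M2)/6=19/24
seg 2: a=-1, c=M2/2=-13/16, d=(M3−M2)/(6·3)=13/144, b=Δ2−h2·(2M2+M3)/6=7/24
t_q=4 → seg 1, τ=1; S=-3+19/24·τ+9/16·τ²+-11/48·τ³=-15/8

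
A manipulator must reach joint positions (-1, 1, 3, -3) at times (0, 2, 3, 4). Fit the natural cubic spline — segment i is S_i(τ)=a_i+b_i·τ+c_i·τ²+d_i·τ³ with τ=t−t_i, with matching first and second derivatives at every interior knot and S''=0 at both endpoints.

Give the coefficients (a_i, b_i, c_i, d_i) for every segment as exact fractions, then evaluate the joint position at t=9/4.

  seg 0: a=-1 b=-1/23 c=0 d=6/23
  seg 1: a=1 b=71/23 c=36/23 d=-61/23
  seg 2: a=3 b=-40/23 c=-147/23 d=49/23
S(9/4) = 117/64

Δ: Δ0=1, Δ1=2, Δ2=-6
row 1: diag=6, rhs=6; c'=1/6, d'=1
row 2: denom=4−1·1/6=23/6; d'=(-48−1·1)/(23/6)=-294/23
back: M2=-294/23
back: M1=1−1/6·-294/23=72/23
M: M0=0, M1=72/23, M2=-294/23, M3=0
seg 0: a=-1, c=M0/2=0, d=(M1−M0)/(6·2)=6/23, b=Δ0−h0·(2M0+M1)/6=-1/23
seg 1: a=1, c=M1/2=36/23, d=(M2−M1)/(6·1)=-61/23, b=Δ1−h1·(2M1+M2)/6=71/23
seg 2: a=3, c=M2/2=-147/23, d=(M3−M2)/(6·1)=49/23, b=Δ2−h2·(2M2+M3)/6=-40/23
t_q=9/4 → seg 1, τ=1/4; S=1+71/23·τ+36/23·τ²+-61/23·τ³=117/64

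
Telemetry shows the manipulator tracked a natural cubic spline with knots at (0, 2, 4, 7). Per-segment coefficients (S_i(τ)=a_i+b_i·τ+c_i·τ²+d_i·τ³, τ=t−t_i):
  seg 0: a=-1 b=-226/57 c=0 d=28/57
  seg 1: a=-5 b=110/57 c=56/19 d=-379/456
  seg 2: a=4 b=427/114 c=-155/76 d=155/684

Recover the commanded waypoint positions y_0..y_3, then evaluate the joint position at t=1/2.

y_0 = S_0(0) = a_0 = -1
y_1 = S_1(0) = a_1 = -5
y_2 = S_2(0) = a_2 = 4
y_3 = S_2(3) = 3
t_q=1/2 is in segment 0 (τ=1/2); S_0(τ)=-111/38

y_0=-1 y_1=-5 y_2=4 y_3=3
S(1/2) = -111/38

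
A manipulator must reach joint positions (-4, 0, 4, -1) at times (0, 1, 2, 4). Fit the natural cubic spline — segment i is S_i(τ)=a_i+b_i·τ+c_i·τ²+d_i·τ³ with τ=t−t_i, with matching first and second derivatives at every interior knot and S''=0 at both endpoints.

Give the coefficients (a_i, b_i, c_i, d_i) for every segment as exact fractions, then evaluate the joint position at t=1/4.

Δ: Δ0=4, Δ1=4, Δ2=-5/2
row 1: diag=4, rhs=0; c'=1/4, d'=0
row 2: denom=6−1·1/4=23/4; d'=(-39−1·0)/(23/4)=-156/23
back: M2=-156/23
back: M1=0−1/4·-156/23=39/23
M: M0=0, M1=39/23, M2=-156/23, M3=0
seg 0: a=-4, c=M0/2=0, d=(M1−M0)/(6·1)=13/46, b=Δ0−h0·(2M0+M1)/6=171/46
seg 1: a=0, c=M1/2=39/46, d=(M2−M1)/(6·1)=-65/46, b=Δ1−h1·(2M1+M2)/6=105/23
seg 2: a=4, c=M2/2=-78/23, d=(M3−M2)/(6·2)=13/23, b=Δ2−h2·(2M2+M3)/6=93/46
t_q=1/4 → seg 0, τ=1/4; S=-4+171/46·τ+0·τ²+13/46·τ³=-9027/2944

  seg 0: a=-4 b=171/46 c=0 d=13/46
  seg 1: a=0 b=105/23 c=39/46 d=-65/46
  seg 2: a=4 b=93/46 c=-78/23 d=13/23
S(1/4) = -9027/2944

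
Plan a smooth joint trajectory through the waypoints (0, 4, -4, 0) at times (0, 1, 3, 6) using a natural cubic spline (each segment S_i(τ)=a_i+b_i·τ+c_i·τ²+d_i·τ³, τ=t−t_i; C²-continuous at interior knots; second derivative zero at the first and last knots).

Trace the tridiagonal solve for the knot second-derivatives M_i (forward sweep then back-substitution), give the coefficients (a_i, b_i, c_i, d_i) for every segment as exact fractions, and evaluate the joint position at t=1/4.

  seg 0: a=0 b=118/21 c=0 d=-34/21
  seg 1: a=4 b=16/21 c=-34/7 d=26/21
  seg 2: a=-4 b=-80/21 c=18/7 d=-2/7
S(1/4) = 309/224

Δ: Δ0=4, Δ1=-4, Δ2=4/3
row 1: diag=6, rhs=-48; c'=1/3, d'=-8
row 2: denom=10−2·1/3=28/3; d'=(32−2·-8)/(28/3)=36/7
back: M2=36/7
back: M1=-8−1/3·36/7=-68/7
M: M0=0, M1=-68/7, M2=36/7, M3=0
seg 0: a=0, c=M0/2=0, d=(M1−M0)/(6·1)=-34/21, b=Δ0−h0·(2M0+M1)/6=118/21
seg 1: a=4, c=M1/2=-34/7, d=(M2−M1)/(6·2)=26/21, b=Δ1−h1·(2M1+M2)/6=16/21
seg 2: a=-4, c=M2/2=18/7, d=(M3−M2)/(6·3)=-2/7, b=Δ2−h2·(2M2+M3)/6=-80/21
t_q=1/4 → seg 0, τ=1/4; S=0+118/21·τ+0·τ²+-34/21·τ³=309/224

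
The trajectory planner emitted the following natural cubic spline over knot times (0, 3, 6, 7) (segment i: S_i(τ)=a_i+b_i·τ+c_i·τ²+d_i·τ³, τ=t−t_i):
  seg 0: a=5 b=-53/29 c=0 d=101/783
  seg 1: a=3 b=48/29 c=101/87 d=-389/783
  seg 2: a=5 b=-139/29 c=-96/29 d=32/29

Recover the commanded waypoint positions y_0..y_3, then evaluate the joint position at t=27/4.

y_0 = S_0(0) = a_0 = 5
y_1 = S_1(0) = a_1 = 3
y_2 = S_2(0) = a_2 = 5
y_3 = S_2(1) = -2
t_q=27/4 is in segment 2 (τ=3/4); S_2(τ)=1/116

y_0=5 y_1=3 y_2=5 y_3=-2
S(27/4) = 1/116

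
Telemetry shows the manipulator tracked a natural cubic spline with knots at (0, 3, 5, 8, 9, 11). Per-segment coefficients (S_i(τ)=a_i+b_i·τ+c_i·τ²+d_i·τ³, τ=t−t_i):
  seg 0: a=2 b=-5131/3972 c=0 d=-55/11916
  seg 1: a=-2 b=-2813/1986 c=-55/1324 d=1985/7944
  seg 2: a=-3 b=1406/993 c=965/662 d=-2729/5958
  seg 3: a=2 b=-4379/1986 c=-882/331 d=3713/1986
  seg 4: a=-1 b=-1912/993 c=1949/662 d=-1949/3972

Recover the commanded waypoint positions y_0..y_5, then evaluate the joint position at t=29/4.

y_0=2 y_1=-2 y_2=-3 y_3=2 y_4=-1 y_5=3
S(29/4) = 99483/42368

y_0 = S_0(0) = a_0 = 2
y_1 = S_1(0) = a_1 = -2
y_2 = S_2(0) = a_2 = -3
y_3 = S_3(0) = a_3 = 2
y_4 = S_4(0) = a_4 = -1
y_5 = S_4(2) = 3
t_q=29/4 is in segment 2 (τ=9/4); S_2(τ)=99483/42368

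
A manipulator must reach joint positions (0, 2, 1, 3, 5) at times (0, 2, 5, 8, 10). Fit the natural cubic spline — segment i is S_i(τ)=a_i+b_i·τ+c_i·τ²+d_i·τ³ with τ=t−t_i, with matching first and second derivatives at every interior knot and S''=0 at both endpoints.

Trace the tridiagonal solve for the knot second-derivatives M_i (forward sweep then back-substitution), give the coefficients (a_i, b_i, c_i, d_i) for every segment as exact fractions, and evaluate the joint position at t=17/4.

Δ: Δ0=1, Δ1=-1/3, Δ2=2/3, Δ3=1
row 1: diag=10, rhs=-8; c'=3/10, d'=-4/5
row 2: denom=12−3·3/10=111/10; d'=(6−3·-4/5)/(111/10)=28/37
row 3: denom=10−3·10/37=340/37; d'=(2−3·28/37)/(340/37)=-1/34
back: M3=-1/34
back: M2=28/37−10/37·-1/34=13/17
back: M1=-4/5−3/10·13/17=-35/34
M: M0=0, M1=-35/34, M2=13/17, M3=-1/34, M4=0
seg 0: a=0, c=M0/2=0, d=(M1−M0)/(6·2)=-35/408, b=Δ0−h0·(2M0+M1)/6=137/102
seg 1: a=2, c=M1/2=-35/68, d=(M2−M1)/(6·3)=61/612, b=Δ1−h1·(2M1+M2)/6=16/51
seg 2: a=1, c=M2/2=13/34, d=(M3−M2)/(6·3)=-3/68, b=Δ2−h2·(2M2+M3)/6=-1/12
seg 3: a=3, c=M3/2=-1/68, d=(M4−M3)/(6·2)=1/408, b=Δ3−h3·(2M3+M4)/6=52/51
t_q=17/4 → seg 1, τ=9/4; S=2+16/51·τ+-35/68·τ²+61/612·τ³=5377/4352

  seg 0: a=0 b=137/102 c=0 d=-35/408
  seg 1: a=2 b=16/51 c=-35/68 d=61/612
  seg 2: a=1 b=-1/12 c=13/34 d=-3/68
  seg 3: a=3 b=52/51 c=-1/68 d=1/408
S(17/4) = 5377/4352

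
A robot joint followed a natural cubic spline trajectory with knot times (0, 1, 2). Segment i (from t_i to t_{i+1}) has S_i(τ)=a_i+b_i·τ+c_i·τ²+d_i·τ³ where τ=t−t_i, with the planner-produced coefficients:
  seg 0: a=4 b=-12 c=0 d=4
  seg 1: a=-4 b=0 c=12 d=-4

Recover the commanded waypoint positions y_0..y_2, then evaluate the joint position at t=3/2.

y_0=4 y_1=-4 y_2=4
S(3/2) = -3/2

y_0 = S_0(0) = a_0 = 4
y_1 = S_1(0) = a_1 = -4
y_2 = S_1(1) = 4
t_q=3/2 is in segment 1 (τ=1/2); S_1(τ)=-3/2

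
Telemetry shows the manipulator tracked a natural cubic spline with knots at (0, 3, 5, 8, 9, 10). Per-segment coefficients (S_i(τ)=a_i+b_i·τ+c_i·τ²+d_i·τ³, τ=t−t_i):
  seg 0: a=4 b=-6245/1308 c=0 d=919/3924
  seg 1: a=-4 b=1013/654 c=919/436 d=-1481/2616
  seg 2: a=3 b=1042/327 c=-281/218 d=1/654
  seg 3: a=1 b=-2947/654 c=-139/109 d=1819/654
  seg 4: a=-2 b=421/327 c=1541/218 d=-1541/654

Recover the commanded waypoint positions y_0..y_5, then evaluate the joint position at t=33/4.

y_0=4 y_1=-4 y_2=3 y_3=1 y_4=-2 y_5=4
S(33/4) = -2271/13952

y_0 = S_0(0) = a_0 = 4
y_1 = S_1(0) = a_1 = -4
y_2 = S_2(0) = a_2 = 3
y_3 = S_3(0) = a_3 = 1
y_4 = S_4(0) = a_4 = -2
y_5 = S_4(1) = 4
t_q=33/4 is in segment 3 (τ=1/4); S_3(τ)=-2271/13952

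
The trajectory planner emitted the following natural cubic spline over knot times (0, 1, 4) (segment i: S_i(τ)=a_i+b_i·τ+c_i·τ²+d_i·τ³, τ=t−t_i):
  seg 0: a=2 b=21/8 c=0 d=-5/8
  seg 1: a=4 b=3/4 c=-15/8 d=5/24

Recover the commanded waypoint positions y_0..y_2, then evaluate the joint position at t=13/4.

y_0=2 y_1=4 y_2=-5
S(13/4) = -733/512

y_0 = S_0(0) = a_0 = 2
y_1 = S_1(0) = a_1 = 4
y_2 = S_1(3) = -5
t_q=13/4 is in segment 1 (τ=9/4); S_1(τ)=-733/512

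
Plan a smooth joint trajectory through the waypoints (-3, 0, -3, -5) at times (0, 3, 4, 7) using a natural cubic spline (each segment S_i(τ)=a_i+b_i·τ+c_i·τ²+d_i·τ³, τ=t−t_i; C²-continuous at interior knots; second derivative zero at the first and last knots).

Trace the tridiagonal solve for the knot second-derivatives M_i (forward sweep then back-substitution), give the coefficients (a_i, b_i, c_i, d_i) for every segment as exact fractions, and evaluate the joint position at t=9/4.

  seg 0: a=-3 b=166/63 c=0 d=-103/567
  seg 1: a=0 b=-143/63 c=-103/63 d=19/21
  seg 2: a=-3 b=-178/63 c=68/63 d=-68/567
S(9/4) = 55/64

Δ: Δ0=1, Δ1=-3, Δ2=-2/3
row 1: diag=8, rhs=-24; c'=1/8, d'=-3
row 2: denom=8−1·1/8=63/8; d'=(14−1·-3)/(63/8)=136/63
back: M2=136/63
back: M1=-3−1/8·136/63=-206/63
M: M0=0, M1=-206/63, M2=136/63, M3=0
seg 0: a=-3, c=M0/2=0, d=(M1−M0)/(6·3)=-103/567, b=Δ0−h0·(2M0+M1)/6=166/63
seg 1: a=0, c=M1/2=-103/63, d=(M2−M1)/(6·1)=19/21, b=Δ1−h1·(2M1+M2)/6=-143/63
seg 2: a=-3, c=M2/2=68/63, d=(M3−M2)/(6·3)=-68/567, b=Δ2−h2·(2M2+M3)/6=-178/63
t_q=9/4 → seg 0, τ=9/4; S=-3+166/63·τ+0·τ²+-103/567·τ³=55/64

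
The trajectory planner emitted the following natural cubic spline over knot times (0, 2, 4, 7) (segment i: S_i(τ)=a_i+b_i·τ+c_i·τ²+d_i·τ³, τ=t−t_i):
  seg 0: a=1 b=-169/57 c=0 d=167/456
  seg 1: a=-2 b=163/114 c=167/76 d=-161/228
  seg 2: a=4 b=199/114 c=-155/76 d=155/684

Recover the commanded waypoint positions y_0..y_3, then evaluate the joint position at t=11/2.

y_0 = S_0(0) = a_0 = 1
y_1 = S_1(0) = a_1 = -2
y_2 = S_2(0) = a_2 = 4
y_3 = S_2(3) = -3
t_q=11/2 is in segment 2 (τ=3/2); S_2(τ)=1699/608

y_0=1 y_1=-2 y_2=4 y_3=-3
S(11/2) = 1699/608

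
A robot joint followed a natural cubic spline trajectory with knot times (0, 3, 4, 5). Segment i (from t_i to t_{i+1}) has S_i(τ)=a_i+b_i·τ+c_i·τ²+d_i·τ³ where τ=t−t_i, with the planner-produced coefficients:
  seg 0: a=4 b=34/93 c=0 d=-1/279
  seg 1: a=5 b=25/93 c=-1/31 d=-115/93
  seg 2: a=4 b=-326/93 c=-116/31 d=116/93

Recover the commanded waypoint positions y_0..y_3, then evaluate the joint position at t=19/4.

y_0=4 y_1=5 y_2=4 y_3=-2
S(19/4) = -103/496

y_0 = S_0(0) = a_0 = 4
y_1 = S_1(0) = a_1 = 5
y_2 = S_2(0) = a_2 = 4
y_3 = S_2(1) = -2
t_q=19/4 is in segment 2 (τ=3/4); S_2(τ)=-103/496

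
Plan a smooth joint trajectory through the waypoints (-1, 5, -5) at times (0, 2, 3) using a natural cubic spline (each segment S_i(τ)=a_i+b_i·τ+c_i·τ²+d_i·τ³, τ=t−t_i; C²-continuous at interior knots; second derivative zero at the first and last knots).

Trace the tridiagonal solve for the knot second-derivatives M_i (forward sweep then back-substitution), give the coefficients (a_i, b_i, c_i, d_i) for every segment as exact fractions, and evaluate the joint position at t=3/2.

  seg 0: a=-1 b=22/3 c=0 d=-13/12
  seg 1: a=5 b=-17/3 c=-13/2 d=13/6
S(3/2) = 203/32

Δ: Δ0=3, Δ1=-10
row 1: diag=6, rhs=-78; c'=1/6, d'=-13
back: M1=-13
M: M0=0, M1=-13, M2=0
seg 0: a=-1, c=M0/2=0, d=(M1−M0)/(6·2)=-13/12, b=Δ0−h0·(2M0+M1)/6=22/3
seg 1: a=5, c=M1/2=-13/2, d=(M2−M1)/(6·1)=13/6, b=Δ1−h1·(2M1+M2)/6=-17/3
t_q=3/2 → seg 0, τ=3/2; S=-1+22/3·τ+0·τ²+-13/12·τ³=203/32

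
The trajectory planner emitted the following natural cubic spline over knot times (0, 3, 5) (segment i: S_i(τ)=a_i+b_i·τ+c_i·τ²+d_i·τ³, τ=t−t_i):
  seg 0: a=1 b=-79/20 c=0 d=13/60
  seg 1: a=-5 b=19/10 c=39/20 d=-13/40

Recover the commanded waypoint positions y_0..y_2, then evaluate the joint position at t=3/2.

y_0 = S_0(0) = a_0 = 1
y_1 = S_1(0) = a_1 = -5
y_2 = S_1(2) = 4
t_q=3/2 is in segment 0 (τ=3/2); S_0(τ)=-671/160

y_0=1 y_1=-5 y_2=4
S(3/2) = -671/160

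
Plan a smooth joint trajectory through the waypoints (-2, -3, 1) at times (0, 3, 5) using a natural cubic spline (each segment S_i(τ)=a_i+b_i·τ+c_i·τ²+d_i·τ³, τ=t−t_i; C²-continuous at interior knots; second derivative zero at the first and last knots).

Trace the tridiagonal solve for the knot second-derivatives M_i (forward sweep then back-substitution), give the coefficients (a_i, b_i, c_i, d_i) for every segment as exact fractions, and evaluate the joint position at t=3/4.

  seg 0: a=-2 b=-31/30 c=0 d=7/90
  seg 1: a=-3 b=16/15 c=7/10 d=-7/60
S(3/4) = -351/128

Δ: Δ0=-1/3, Δ1=2
row 1: diag=10, rhs=14; c'=1/5, d'=7/5
back: M1=7/5
M: M0=0, M1=7/5, M2=0
seg 0: a=-2, c=M0/2=0, d=(M1−M0)/(6·3)=7/90, b=Δ0−h0·(2M0+M1)/6=-31/30
seg 1: a=-3, c=M1/2=7/10, d=(M2−M1)/(6·2)=-7/60, b=Δ1−h1·(2M1+M2)/6=16/15
t_q=3/4 → seg 0, τ=3/4; S=-2+-31/30·τ+0·τ²+7/90·τ³=-351/128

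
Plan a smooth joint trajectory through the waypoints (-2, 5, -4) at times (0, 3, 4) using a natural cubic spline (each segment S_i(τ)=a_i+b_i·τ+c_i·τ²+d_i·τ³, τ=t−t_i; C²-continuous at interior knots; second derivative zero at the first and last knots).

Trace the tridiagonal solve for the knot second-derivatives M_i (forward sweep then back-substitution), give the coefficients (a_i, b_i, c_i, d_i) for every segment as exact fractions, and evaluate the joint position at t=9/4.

Δ: Δ0=7/3, Δ1=-9
row 1: diag=8, rhs=-68; c'=1/8, d'=-17/2
back: M1=-17/2
M: M0=0, M1=-17/2, M2=0
seg 0: a=-2, c=M0/2=0, d=(M1−M0)/(6·3)=-17/36, b=Δ0−h0·(2M0+M1)/6=79/12
seg 1: a=5, c=M1/2=-17/4, d=(M2−M1)/(6·1)=17/12, b=Δ1−h1·(2M1+M2)/6=-37/6
t_q=9/4 → seg 0, τ=9/4; S=-2+79/12·τ+0·τ²+-17/36·τ³=1903/256

  seg 0: a=-2 b=79/12 c=0 d=-17/36
  seg 1: a=5 b=-37/6 c=-17/4 d=17/12
S(9/4) = 1903/256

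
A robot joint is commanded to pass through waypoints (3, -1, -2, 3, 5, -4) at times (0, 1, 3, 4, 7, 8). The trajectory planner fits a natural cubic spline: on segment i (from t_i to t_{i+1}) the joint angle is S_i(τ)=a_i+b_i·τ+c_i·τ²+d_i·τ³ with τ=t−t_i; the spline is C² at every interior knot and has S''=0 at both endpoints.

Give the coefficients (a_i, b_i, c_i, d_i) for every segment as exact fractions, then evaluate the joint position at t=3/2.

  seg 0: a=3 b=-5519/1284 c=0 d=383/1284
  seg 1: a=-1 b=-2185/642 c=383/428 d=715/2568
  seg 2: a=-2 b=1129/321 c=549/214 d=-695/642
  seg 3: a=3 b=3467/642 c=-73/107 d=-575/1926
  seg 4: a=5 b=-2168/321 c=-721/214 d=721/642
S(3/2) = -16731/6848

Δ: Δ0=-4, Δ1=-1/2, Δ2=5, Δ3=2/3, Δ4=-9
row 1: diag=6, rhs=21; c'=1/3, d'=7/2
row 2: denom=6−2·1/3=16/3; d'=(33−2·7/2)/(16/3)=39/8
row 3: denom=8−1·3/16=125/16; d'=(-26−1·39/8)/(125/16)=-494/125
row 4: denom=8−3·48/125=856/125; d'=(-58−3·-494/125)/(856/125)=-721/107
back: M4=-721/107
back: M3=-494/125−48/125·-721/107=-146/107
back: M2=39/8−3/16·-146/107=549/107
back: M1=7/2−1/3·549/107=383/214
M: M0=0, M1=383/214, M2=549/107, M3=-146/107, M4=-721/107, M5=0
seg 0: a=3, c=M0/2=0, d=(M1−M0)/(6·1)=383/1284, b=Δ0−h0·(2M0+M1)/6=-5519/1284
seg 1: a=-1, c=M1/2=383/428, d=(M2−M1)/(6·2)=715/2568, b=Δ1−h1·(2M1+M2)/6=-2185/642
seg 2: a=-2, c=M2/2=549/214, d=(M3−M2)/(6·1)=-695/642, b=Δ2−h2·(2M2+M3)/6=1129/321
seg 3: a=3, c=M3/2=-73/107, d=(M4−M3)/(6·3)=-575/1926, b=Δ3−h3·(2M3+M4)/6=3467/642
seg 4: a=5, c=M4/2=-721/214, d=(M5−M4)/(6·1)=721/642, b=Δ4−h4·(2M4+M5)/6=-2168/321
t_q=3/2 → seg 1, τ=1/2; S=-1+-2185/642·τ+383/428·τ²+715/2568·τ³=-16731/6848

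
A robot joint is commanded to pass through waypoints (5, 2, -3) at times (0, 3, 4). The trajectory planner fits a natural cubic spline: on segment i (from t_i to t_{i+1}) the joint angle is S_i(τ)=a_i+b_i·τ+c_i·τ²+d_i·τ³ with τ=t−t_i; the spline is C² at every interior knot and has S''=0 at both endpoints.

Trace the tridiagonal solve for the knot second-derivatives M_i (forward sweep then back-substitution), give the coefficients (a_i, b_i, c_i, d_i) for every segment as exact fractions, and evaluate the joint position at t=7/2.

Δ: Δ0=-1, Δ1=-5
row 1: diag=8, rhs=-24; c'=1/8, d'=-3
back: M1=-3
M: M0=0, M1=-3, M2=0
seg 0: a=5, c=M0/2=0, d=(M1−M0)/(6·3)=-1/6, b=Δ0−h0·(2M0+M1)/6=1/2
seg 1: a=2, c=M1/2=-3/2, d=(M2−M1)/(6·1)=1/2, b=Δ1−h1·(2M1+M2)/6=-4
t_q=7/2 → seg 1, τ=1/2; S=2+-4·τ+-3/2·τ²+1/2·τ³=-5/16

  seg 0: a=5 b=1/2 c=0 d=-1/6
  seg 1: a=2 b=-4 c=-3/2 d=1/2
S(7/2) = -5/16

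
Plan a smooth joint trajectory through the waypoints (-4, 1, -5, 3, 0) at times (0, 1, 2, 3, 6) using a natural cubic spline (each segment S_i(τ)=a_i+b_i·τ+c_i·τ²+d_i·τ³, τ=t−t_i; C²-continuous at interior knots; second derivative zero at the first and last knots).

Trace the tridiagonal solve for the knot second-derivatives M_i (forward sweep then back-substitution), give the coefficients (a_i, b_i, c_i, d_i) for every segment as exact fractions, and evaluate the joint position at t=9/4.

  seg 0: a=-4 b=521/58 c=0 d=-231/58
  seg 1: a=1 b=-86/29 c=-693/58 d=517/58
  seg 2: a=-5 b=-7/58 c=429/29 d=-387/58
  seg 3: a=3 b=274/29 c=-303/58 d=101/174
S(9/4) = -15627/3712

Δ: Δ0=5, Δ1=-6, Δ2=8, Δ3=-1
row 1: diag=4, rhs=-66; c'=1/4, d'=-33/2
row 2: denom=4−1·1/4=15/4; d'=(84−1·-33/2)/(15/4)=134/5
row 3: denom=8−1·4/15=116/15; d'=(-54−1·134/5)/(116/15)=-303/29
back: M3=-303/29
back: M2=134/5−4/15·-303/29=858/29
back: M1=-33/2−1/4·858/29=-693/29
M: M0=0, M1=-693/29, M2=858/29, M3=-303/29, M4=0
seg 0: a=-4, c=M0/2=0, d=(M1−M0)/(6·1)=-231/58, b=Δ0−h0·(2M0+M1)/6=521/58
seg 1: a=1, c=M1/2=-693/58, d=(M2−M1)/(6·1)=517/58, b=Δ1−h1·(2M1+M2)/6=-86/29
seg 2: a=-5, c=M2/2=429/29, d=(M3−M2)/(6·1)=-387/58, b=Δ2−h2·(2M2+M3)/6=-7/58
seg 3: a=3, c=M3/2=-303/58, d=(M4−M3)/(6·3)=101/174, b=Δ3−h3·(2M3+M4)/6=274/29
t_q=9/4 → seg 2, τ=1/4; S=-5+-7/58·τ+429/29·τ²+-387/58·τ³=-15627/3712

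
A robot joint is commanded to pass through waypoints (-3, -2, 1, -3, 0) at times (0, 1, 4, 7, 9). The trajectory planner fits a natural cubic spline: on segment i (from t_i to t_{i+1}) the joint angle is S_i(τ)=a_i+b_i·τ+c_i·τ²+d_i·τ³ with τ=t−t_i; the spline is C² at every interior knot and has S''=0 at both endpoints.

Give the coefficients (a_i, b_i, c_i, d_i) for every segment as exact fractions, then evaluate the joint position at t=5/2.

  seg 0: a=-3 b=1405/1596 c=0 d=191/1596
  seg 1: a=-2 b=989/798 c=191/532 d=-2101/14364
  seg 2: a=1 b=-887/1596 c=-382/399 d=3343/14364
  seg 3: a=-3 b=-13/798 c=605/532 d=-605/3192
S(5/2) = 737/4256

Δ: Δ0=1, Δ1=1, Δ2=-4/3, Δ3=3/2
row 1: diag=8, rhs=0; c'=3/8, d'=0
row 2: denom=12−3·3/8=87/8; d'=(-14−3·0)/(87/8)=-112/87
row 3: denom=10−3·8/29=266/29; d'=(17−3·-112/87)/(266/29)=605/266
back: M3=605/266
back: M2=-112/87−8/29·605/266=-764/399
back: M1=0−3/8·-764/399=191/266
M: M0=0, M1=191/266, M2=-764/399, M3=605/266, M4=0
seg 0: a=-3, c=M0/2=0, d=(M1−M0)/(6·1)=191/1596, b=Δ0−h0·(2M0+M1)/6=1405/1596
seg 1: a=-2, c=M1/2=191/532, d=(M2−M1)/(6·3)=-2101/14364, b=Δ1−h1·(2M1+M2)/6=989/798
seg 2: a=1, c=M2/2=-382/399, d=(M3−M2)/(6·3)=3343/14364, b=Δ2−h2·(2M2+M3)/6=-887/1596
seg 3: a=-3, c=M3/2=605/532, d=(M4−M3)/(6·2)=-605/3192, b=Δ3−h3·(2M3+M4)/6=-13/798
t_q=5/2 → seg 1, τ=3/2; S=-2+989/798·τ+191/532·τ²+-2101/14364·τ³=737/4256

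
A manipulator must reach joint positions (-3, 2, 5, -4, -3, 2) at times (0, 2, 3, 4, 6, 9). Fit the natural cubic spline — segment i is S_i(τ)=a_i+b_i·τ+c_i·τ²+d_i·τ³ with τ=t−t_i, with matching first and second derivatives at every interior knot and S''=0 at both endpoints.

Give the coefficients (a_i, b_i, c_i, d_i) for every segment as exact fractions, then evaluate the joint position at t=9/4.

Δ: Δ0=5/2, Δ1=3, Δ2=-9, Δ3=1/2, Δ4=5/3
row 1: diag=6, rhs=3; c'=1/6, d'=1/2
row 2: denom=4−1·1/6=23/6; d'=(-72−1·1/2)/(23/6)=-435/23
row 3: denom=6−1·6/23=132/23; d'=(57−1·-435/23)/(132/23)=291/22
row 4: denom=10−2·23/66=307/33; d'=(7−2·291/22)/(307/33)=-642/307
back: M4=-642/307
back: M3=291/22−23/66·-642/307=8569/614
back: M2=-435/23−6/23·8569/614=-6924/307
back: M1=1/2−1/6·-6924/307=2615/614
M: M0=0, M1=2615/614, M2=-6924/307, M3=8569/614, M4=-642/307, M5=0
seg 0: a=-3, c=M0/2=0, d=(M1−M0)/(6·2)=2615/7368, b=Δ0−h0·(2M0+M1)/6=995/921
seg 1: a=2, c=M1/2=2615/1228, d=(M2−M1)/(6·1)=-16463/3684, b=Δ1−h1·(2M1+M2)/6=9835/1842
seg 2: a=5, c=M2/2=-3462/307, d=(M3−M2)/(6·1)=22417/3684, b=Δ2−h2·(2M2+M3)/6=-14029/3684
seg 3: a=-4, c=M3/2=8569/1228, d=(M4−M3)/(6·2)=-9853/7368, b=Δ3−h3·(2M3+M4)/6=-14933/1842
seg 4: a=-3, c=M4/2=-321/307, d=(M5−M4)/(6·3)=107/921, b=Δ4−h4·(2M4+M5)/6=3461/921
t_q=9/4 → seg 1, τ=1/4; S=2+9835/1842·τ+2615/1228·τ²+-16463/3684·τ³=267063/78592

  seg 0: a=-3 b=995/921 c=0 d=2615/7368
  seg 1: a=2 b=9835/1842 c=2615/1228 d=-16463/3684
  seg 2: a=5 b=-14029/3684 c=-3462/307 d=22417/3684
  seg 3: a=-4 b=-14933/1842 c=8569/1228 d=-9853/7368
  seg 4: a=-3 b=3461/921 c=-321/307 d=107/921
S(9/4) = 267063/78592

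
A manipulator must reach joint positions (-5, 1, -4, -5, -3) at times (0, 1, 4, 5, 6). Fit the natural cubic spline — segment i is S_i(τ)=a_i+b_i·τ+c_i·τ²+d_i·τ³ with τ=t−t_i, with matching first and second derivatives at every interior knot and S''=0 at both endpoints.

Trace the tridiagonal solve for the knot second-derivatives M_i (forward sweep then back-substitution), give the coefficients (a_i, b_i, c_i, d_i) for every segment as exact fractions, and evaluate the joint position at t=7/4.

Δ: Δ0=6, Δ1=-5/3, Δ2=-1, Δ3=2
row 1: diag=8, rhs=-46; c'=3/8, d'=-23/4
row 2: denom=8−3·3/8=55/8; d'=(4−3·-23/4)/(55/8)=34/11
row 3: denom=4−1·8/55=212/55; d'=(18−1·34/11)/(212/55)=205/53
back: M3=205/53
back: M2=34/11−8/55·205/53=134/53
back: M1=-23/4−3/8·134/53=-355/53
M: M0=0, M1=-355/53, M2=134/53, M3=205/53, M4=0
seg 0: a=-5, c=M0/2=0, d=(M1−M0)/(6·1)=-355/318, b=Δ0−h0·(2M0+M1)/6=2263/318
seg 1: a=1, c=M1/2=-355/106, d=(M2−M1)/(6·3)=163/318, b=Δ1−h1·(2M1+M2)/6=599/159
seg 2: a=-4, c=M2/2=67/53, d=(M3−M2)/(6·1)=71/318, b=Δ2−h2·(2M2+M3)/6=-791/318
seg 3: a=-5, c=M3/2=205/106, d=(M4−M3)/(6·1)=-205/318, b=Δ3−h3·(2M3+M4)/6=113/159
t_q=7/4 → seg 1, τ=3/4; S=1+599/159·τ+-355/106·τ²+163/318·τ³=14639/6784

  seg 0: a=-5 b=2263/318 c=0 d=-355/318
  seg 1: a=1 b=599/159 c=-355/106 d=163/318
  seg 2: a=-4 b=-791/318 c=67/53 d=71/318
  seg 3: a=-5 b=113/159 c=205/106 d=-205/318
S(7/4) = 14639/6784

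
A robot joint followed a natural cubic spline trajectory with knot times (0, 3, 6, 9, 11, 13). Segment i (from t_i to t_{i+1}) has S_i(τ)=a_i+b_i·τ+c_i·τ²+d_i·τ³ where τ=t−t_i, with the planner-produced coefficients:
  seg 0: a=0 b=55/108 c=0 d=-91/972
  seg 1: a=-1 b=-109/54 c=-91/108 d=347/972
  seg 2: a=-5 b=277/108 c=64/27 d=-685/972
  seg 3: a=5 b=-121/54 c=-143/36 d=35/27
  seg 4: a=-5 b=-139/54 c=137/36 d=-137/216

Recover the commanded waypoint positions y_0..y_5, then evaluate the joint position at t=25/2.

y_0=0 y_1=-1 y_2=-5 y_3=5 y_4=-5 y_5=0
S(25/2) = -1405/576

y_0 = S_0(0) = a_0 = 0
y_1 = S_1(0) = a_1 = -1
y_2 = S_2(0) = a_2 = -5
y_3 = S_3(0) = a_3 = 5
y_4 = S_4(0) = a_4 = -5
y_5 = S_4(2) = 0
t_q=25/2 is in segment 4 (τ=3/2); S_4(τ)=-1405/576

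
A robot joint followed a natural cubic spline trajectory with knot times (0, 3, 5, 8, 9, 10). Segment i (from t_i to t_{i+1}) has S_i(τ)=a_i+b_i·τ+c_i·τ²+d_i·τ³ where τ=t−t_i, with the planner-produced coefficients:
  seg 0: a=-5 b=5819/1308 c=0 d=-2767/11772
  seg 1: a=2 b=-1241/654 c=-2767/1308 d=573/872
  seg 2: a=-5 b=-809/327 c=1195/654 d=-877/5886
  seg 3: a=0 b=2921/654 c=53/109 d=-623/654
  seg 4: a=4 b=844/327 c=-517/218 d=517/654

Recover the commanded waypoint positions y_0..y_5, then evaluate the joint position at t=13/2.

y_0=-5 y_1=2 y_2=-5 y_3=0 y_4=4 y_5=5
S(13/2) = -8899/1744

y_0 = S_0(0) = a_0 = -5
y_1 = S_1(0) = a_1 = 2
y_2 = S_2(0) = a_2 = -5
y_3 = S_3(0) = a_3 = 0
y_4 = S_4(0) = a_4 = 4
y_5 = S_4(1) = 5
t_q=13/2 is in segment 2 (τ=3/2); S_2(τ)=-8899/1744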